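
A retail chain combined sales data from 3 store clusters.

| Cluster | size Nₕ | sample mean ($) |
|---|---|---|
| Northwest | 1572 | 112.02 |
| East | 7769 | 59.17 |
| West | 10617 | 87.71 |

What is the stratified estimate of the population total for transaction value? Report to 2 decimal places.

Northwest: 1572·112.02 = 176095.44
East: 7769·59.17 = 459691.73
West: 10617·87.71 = 931217.07
τ̂ = Σ Nₕx̄ₕ = 1567004.24.

1567004.24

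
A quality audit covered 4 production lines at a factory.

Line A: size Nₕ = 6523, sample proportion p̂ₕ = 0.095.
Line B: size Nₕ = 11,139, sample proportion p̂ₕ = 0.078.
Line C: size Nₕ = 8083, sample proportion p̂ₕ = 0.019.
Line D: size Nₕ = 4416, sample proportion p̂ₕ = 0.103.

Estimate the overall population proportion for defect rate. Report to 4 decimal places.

N = 6523 + 11139 + 8083 + 4416 = 30161.
Overall proportion = Σ (Nₕ/N)·p̂ₕ.
Σ Nₕp̂ₕ = 619.685 + 868.842 + 153.577 + 454.848 = 2096.952.
2096.952 / 30161 = 0.069525... → 0.0695.

0.0695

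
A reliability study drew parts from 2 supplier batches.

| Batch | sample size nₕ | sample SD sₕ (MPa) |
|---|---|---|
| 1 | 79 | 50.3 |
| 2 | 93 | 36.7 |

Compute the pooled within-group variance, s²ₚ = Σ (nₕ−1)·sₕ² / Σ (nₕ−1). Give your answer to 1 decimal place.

1889.8

1: (79−1)·50.3² = 78·2530.09 = 197347.02
2: (93−1)·36.7² = 92·1346.89 = 123913.88
Numerator = 321260.9; denominator = Σ(nₕ−1) = 170.
s²ₚ = 321260.9/170 = 1889.77 → 1889.8.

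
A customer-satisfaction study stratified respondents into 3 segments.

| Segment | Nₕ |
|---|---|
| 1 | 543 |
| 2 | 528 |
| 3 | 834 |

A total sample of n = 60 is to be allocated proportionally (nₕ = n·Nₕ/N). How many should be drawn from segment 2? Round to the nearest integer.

17

Share of segment 2 = 528/1905 = 0.27717.
Allocate 60 × 0.27717 = 16.630... → 17.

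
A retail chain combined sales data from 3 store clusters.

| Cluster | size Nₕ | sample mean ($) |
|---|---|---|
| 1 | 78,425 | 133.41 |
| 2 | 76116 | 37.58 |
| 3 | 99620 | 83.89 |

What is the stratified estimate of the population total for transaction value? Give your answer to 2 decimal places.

Population total = Σ Nₕ·x̄ₕ (each stratum's size times its mean).
78425·133.41 + 76116·37.58 + 99620·83.89 = 10462679.25 + 2860439.28 + 8357121.8 = 21680240.33.

21680240.33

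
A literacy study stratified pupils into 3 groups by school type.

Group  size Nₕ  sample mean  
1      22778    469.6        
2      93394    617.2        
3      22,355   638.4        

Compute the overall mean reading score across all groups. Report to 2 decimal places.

x̄_st = (Σ Nₕx̄ₕ) / (Σ Nₕ) = (22778·469.6 + 93394·617.2 + 22355·638.4) / 138527
= 82610757.6 / 138527 = 596.3513... → 596.35.

596.35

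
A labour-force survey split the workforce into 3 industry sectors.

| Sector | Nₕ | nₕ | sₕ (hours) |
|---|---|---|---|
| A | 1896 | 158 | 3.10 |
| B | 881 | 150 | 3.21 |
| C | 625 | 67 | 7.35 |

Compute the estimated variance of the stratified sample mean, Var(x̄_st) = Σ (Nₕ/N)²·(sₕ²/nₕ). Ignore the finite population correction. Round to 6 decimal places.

0.050713

N = 3402; Wₕ = Nₕ/N.
sector A: (1896/3402)²·3.10²/158 = 0.018891844
sector B: (881/3402)²·3.21²/150 = 0.004606828
sector C: (625/3402)²·7.35²/67 = 0.027213932
Sum = 0.050712604 → 0.050713.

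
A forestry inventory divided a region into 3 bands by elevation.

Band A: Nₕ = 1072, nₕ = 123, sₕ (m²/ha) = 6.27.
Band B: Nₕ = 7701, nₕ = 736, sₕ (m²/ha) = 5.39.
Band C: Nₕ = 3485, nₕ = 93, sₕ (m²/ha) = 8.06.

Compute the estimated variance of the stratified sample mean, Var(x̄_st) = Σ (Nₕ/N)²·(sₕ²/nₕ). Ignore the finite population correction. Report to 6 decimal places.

0.074486

N = 12258; Wₕ = Nₕ/N.
band A: (1072/12258)²·6.27²/123 = 0.002444445
band B: (7701/12258)²·5.39²/736 = 0.015579544
band C: (3485/12258)²·8.06²/93 = 0.056461637
Sum = 0.074485626 → 0.074486.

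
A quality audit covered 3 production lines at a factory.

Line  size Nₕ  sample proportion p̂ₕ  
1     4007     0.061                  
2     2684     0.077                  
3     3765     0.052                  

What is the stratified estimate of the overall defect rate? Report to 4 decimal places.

0.0619

N = 4007 + 2684 + 3765 = 10456.
Overall proportion = Σ (Nₕ/N)·p̂ₕ.
Σ Nₕp̂ₕ = 244.427 + 206.668 + 195.78 = 646.875.
646.875 / 10456 = 0.061866... → 0.0619.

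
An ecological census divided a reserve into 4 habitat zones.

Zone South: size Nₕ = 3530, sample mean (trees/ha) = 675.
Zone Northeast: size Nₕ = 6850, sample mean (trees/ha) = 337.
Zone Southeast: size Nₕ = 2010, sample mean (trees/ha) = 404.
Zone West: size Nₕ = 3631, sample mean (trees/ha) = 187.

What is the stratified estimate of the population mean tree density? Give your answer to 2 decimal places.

x̄_st = (Σ Nₕx̄ₕ) / (Σ Nₕ) = (3530·675 + 6850·337 + 2010·404 + 3631·187) / 16021
= 6182237 / 16021 = 385.8833... → 385.88.

385.88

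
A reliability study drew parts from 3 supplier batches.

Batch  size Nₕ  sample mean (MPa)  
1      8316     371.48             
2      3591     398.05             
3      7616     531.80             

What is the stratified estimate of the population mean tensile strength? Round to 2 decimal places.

438.91

x̄_st = (Σ Nₕx̄ₕ) / (Σ Nₕ) = (8316·371.48 + 3591·398.05 + 7616·531.80) / 19523
= 8568814.03 / 19523 = 438.9087... → 438.91.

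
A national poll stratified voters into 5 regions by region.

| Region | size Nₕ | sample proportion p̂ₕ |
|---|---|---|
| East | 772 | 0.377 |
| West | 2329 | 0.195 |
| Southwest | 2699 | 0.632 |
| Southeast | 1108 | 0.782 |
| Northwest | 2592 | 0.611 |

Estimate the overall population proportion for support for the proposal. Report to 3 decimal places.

0.516

N = 772 + 2329 + 2699 + 1108 + 2592 = 9500.
Overall proportion = Σ (Nₕ/N)·p̂ₕ.
Σ Nₕp̂ₕ = 291.044 + 454.155 + 1705.768 + 866.456 + 1583.712 = 4901.135.
4901.135 / 9500 = 0.51591... → 0.516.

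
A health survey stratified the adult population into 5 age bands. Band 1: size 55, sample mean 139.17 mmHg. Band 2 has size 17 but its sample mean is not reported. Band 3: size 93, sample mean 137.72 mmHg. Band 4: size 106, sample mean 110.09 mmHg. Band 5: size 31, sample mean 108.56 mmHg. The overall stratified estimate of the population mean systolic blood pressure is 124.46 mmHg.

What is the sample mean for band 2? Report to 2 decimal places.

122.92

N = 55 + 17 + 93 + 106 + 31 = 302.
Overall total = μ·N = 124.46·302 = 37586.92.
Subtract the known strata: 55·139.17 + 93·137.72 + 106·110.09 + 31·108.56 = 35497.21.
Remaining total for band 2: 37586.92 − 35497.21 = 2089.71.
Divide by its size: 2089.71 / 17 = 122.9241... → 122.92.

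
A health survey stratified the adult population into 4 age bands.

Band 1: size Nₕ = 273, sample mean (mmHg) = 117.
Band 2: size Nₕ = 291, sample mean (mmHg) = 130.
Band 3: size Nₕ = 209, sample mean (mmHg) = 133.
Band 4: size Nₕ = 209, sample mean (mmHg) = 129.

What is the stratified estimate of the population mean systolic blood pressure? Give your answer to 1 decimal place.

N = 273 + 291 + 209 + 209 = 982.
The stratified mean weights each stratum mean by its population share Nₕ/N.
Σ Nₕx̄ₕ = 273·117 + 291·130 + 209·133 + 209·129 = 31941 + 37830 + 27797 + 26961 = 124529.
Divide by N: 124529 / 982 = 126.812... → 126.8.

126.8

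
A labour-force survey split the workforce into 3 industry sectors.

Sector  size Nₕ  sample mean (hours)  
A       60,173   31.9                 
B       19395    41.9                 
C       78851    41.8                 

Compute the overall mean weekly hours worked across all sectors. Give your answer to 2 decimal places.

38.05

x̄_st = (Σ Nₕx̄ₕ) / (Σ Nₕ) = (60173·31.9 + 19395·41.9 + 78851·41.8) / 158419
= 6028141 / 158419 = 38.0519... → 38.05.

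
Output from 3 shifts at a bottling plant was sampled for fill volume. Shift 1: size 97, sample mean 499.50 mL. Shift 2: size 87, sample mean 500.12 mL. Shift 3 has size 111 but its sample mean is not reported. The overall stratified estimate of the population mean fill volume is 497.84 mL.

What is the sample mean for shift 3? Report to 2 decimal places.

Σ Nₕx̄ₕ = N·μ, so 111·x̄_3 = 295·497.84 − (97·499.50 + 87·500.12).
= 146862.8 − 91961.94 = 54900.86.
x̄_3 = 54900.86 / 111 = 494.6023... → 494.60.

494.60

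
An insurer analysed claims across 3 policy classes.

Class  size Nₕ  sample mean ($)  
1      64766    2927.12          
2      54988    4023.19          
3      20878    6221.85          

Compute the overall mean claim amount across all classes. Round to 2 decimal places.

3844.82

N = 64766 + 54988 + 20878 = 140632.
Overall mean = Σ (Nₕ/N)·x̄ₕ — weight by population share, not a simple average.
Σ Nₕx̄ₕ = 64766·2927.12 + 54988·4023.19 + 20878·6221.85 = 189577853.92 + 221227171.72 + 129899784.3 = 540704809.94.
Divide by N: 540704809.94 / 140632 = 3844.8206... → 3844.82.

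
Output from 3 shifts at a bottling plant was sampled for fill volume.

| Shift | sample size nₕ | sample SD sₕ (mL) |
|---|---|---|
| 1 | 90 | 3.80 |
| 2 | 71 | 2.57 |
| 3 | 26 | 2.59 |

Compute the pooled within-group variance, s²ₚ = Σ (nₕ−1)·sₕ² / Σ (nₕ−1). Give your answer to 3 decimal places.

Degrees of freedom: 89 + 70 + 25 = 184.
Σ(nₕ−1)sₕ² = 89·14.44 + 70·6.6049 + 25·6.7081 = 1915.2055.
s²ₚ = 1915.2055 / 184 = 10.40873... → 10.409.

10.409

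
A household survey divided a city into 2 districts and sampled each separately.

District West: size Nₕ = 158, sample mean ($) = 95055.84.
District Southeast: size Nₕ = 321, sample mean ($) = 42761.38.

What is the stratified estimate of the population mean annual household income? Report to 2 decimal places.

60010.91

N = 158 + 321 = 479.
Overall mean = Σ (Nₕ/N)·x̄ₕ — weight by population share, not a simple average.
Σ Nₕx̄ₕ = 158·95055.84 + 321·42761.38 = 15018822.72 + 13726402.98 = 28745225.7.
Divide by N: 28745225.7 / 479 = 60010.9096... → 60010.91.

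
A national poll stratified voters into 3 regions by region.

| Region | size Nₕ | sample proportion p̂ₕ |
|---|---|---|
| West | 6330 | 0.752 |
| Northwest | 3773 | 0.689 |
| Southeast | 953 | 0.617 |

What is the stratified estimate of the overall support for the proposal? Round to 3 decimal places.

0.719

Wₕ = Nₕ/N with N = 11056: 0.5725, 0.3413, 0.0862.
p̂_st = 0.5725·0.752 + 0.3413·0.689 + 0.0862·0.617 ≈ 0.71886... → 0.719.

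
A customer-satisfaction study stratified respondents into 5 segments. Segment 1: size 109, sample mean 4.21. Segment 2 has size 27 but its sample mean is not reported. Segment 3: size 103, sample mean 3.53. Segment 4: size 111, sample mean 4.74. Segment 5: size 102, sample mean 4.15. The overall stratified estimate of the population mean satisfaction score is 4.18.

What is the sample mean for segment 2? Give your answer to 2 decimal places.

4.35

N = 109 + 27 + 103 + 111 + 102 = 452.
Overall total = μ·N = 4.18·452 = 1889.36.
Subtract the known strata: 109·4.21 + 103·3.53 + 111·4.74 + 102·4.15 = 1771.92.
Remaining total for segment 2: 1889.36 − 1771.92 = 117.44.
Divide by its size: 117.44 / 27 = 4.3496... → 4.35.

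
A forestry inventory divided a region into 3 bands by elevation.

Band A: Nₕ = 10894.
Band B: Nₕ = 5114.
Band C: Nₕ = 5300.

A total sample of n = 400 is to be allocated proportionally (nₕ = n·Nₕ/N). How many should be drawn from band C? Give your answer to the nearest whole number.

99

Share of band C = 5300/21308 = 0.24873.
Allocate 400 × 0.24873 = 99.493... → 99.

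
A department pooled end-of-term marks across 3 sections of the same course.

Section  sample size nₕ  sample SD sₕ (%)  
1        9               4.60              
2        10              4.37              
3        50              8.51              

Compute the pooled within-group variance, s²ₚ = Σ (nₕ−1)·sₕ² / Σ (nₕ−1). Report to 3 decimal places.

1: (9−1)·4.60² = 8·21.16 = 169.28
2: (10−1)·4.37² = 9·19.0969 = 171.8721
3: (50−1)·8.51² = 49·72.4201 = 3548.5849
Numerator = 3889.737; denominator = Σ(nₕ−1) = 66.
s²ₚ = 3889.737/66 = 58.93541... → 58.935.

58.935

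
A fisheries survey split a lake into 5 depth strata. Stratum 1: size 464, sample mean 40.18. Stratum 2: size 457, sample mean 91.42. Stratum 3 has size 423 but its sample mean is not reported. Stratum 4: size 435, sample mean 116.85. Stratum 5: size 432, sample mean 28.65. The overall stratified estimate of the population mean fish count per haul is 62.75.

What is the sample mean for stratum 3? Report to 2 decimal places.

35.72

Σ Nₕx̄ₕ = N·μ, so 423·x̄_3 = 2211·62.75 − (464·40.18 + 457·91.42 + 435·116.85 + 432·28.65).
= 138740.25 − 123629.01 = 15111.24.
x̄_3 = 15111.24 / 423 = 35.7240... → 35.72.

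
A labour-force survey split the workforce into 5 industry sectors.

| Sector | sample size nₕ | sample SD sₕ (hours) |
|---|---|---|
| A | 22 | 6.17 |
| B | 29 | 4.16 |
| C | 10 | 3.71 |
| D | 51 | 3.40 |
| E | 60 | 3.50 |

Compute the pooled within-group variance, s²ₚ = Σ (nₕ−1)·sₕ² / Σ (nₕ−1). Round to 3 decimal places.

16.219

Degrees of freedom: 21 + 28 + 9 + 50 + 59 = 167.
Σ(nₕ−1)sₕ² = 21·38.0689 + 28·17.3056 + 9·13.7641 + 50·11.56 + 59·12.25 = 2708.6306.
s²ₚ = 2708.6306 / 167 = 16.21934... → 16.219.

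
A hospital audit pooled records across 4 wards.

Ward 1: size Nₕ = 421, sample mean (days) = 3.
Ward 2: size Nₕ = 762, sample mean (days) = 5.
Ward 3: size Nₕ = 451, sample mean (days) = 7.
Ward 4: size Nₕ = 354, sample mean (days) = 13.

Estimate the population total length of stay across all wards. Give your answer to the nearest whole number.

Population total = Σ Nₕ·x̄ₕ (each stratum's size times its mean).
421·3 + 762·5 + 451·7 + 354·13 = 1263 + 3810 + 3157 + 4602 = 12832.

12832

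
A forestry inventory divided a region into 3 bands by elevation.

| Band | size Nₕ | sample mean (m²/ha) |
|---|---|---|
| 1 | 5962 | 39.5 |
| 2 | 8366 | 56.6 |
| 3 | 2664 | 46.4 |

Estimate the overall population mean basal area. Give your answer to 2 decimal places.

N = 16992; weights Wₕ = Nₕ/N = (0.3509, 0.4923, 0.1568).
x̄_st = Σ Wₕ·x̄ₕ = 0.3509·39.5 + 0.4923·56.6 + 0.1568·46.4 ≈ 49.0010...
→ 49.00.

49.00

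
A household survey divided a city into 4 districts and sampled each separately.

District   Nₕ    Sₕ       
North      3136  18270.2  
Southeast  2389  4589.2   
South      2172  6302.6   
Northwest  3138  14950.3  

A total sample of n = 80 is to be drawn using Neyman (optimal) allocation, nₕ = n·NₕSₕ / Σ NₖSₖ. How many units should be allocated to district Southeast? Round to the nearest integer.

Σ NₕSₕ = 3136·18270.2 + 2389·4589.2 + 2172·6302.6 + 3138·14950.3 = 128862234.6.
Share for Southeast: 10963598.8/128862234.6 = 0.08508.
n_Southeast = 80 × 0.08508 = 6.806... → 7.

7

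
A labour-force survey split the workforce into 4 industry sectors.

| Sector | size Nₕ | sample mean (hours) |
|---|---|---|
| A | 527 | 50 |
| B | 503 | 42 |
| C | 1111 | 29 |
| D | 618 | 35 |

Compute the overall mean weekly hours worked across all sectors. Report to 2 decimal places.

x̄_st = (Σ Nₕx̄ₕ) / (Σ Nₕ) = (527·50 + 503·42 + 1111·29 + 618·35) / 2759
= 101325 / 2759 = 36.7253... → 36.73.

36.73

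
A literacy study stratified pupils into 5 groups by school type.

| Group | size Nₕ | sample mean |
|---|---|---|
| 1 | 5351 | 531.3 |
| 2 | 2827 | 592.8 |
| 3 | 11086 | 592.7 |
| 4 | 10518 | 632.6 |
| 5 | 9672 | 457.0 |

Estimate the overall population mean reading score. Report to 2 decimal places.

561.75

N = 39454; weights Wₕ = Nₕ/N = (0.1356, 0.0717, 0.2810, 0.2666, 0.2451).
x̄_st = Σ Wₕ·x̄ₕ = 0.1356·531.3 + 0.0717·592.8 + 0.2810·592.7 + 0.2666·632.6 + 0.2451·457.0 ≈ 561.7503...
→ 561.75.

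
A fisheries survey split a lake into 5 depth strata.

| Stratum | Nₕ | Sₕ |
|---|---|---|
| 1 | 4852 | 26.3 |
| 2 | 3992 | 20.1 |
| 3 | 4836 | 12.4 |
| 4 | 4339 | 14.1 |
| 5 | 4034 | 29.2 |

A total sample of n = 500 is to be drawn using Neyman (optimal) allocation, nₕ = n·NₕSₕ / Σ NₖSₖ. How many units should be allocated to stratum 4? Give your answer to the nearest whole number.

Σ NₕSₕ = 4852·26.3 + 3992·20.1 + 4836·12.4 + 4339·14.1 + 4034·29.2 = 446785.9.
Share for 4: 61179.9/446785.9 = 0.13693.
n_4 = 500 × 0.13693 = 68.467... → 68.

68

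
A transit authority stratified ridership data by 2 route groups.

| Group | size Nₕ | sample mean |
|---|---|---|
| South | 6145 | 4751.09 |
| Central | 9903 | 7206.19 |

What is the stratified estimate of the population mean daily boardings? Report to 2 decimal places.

6266.10

x̄_st = (Σ Nₕx̄ₕ) / (Σ Nₕ) = (6145·4751.09 + 9903·7206.19) / 16048
= 100558347.62 / 16048 = 6266.0984... → 6266.10.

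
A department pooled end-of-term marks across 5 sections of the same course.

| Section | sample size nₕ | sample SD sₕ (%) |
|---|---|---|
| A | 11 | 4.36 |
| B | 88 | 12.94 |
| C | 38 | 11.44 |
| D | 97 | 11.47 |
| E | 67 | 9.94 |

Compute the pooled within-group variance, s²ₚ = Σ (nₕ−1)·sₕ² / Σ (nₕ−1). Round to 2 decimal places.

A: (11−1)·4.36² = 10·19.0096 = 190.096
B: (88−1)·12.94² = 87·167.4436 = 14567.5932
C: (38−1)·11.44² = 37·130.8736 = 4842.3232
D: (97−1)·11.47² = 96·131.5609 = 12629.8464
E: (67−1)·9.94² = 66·98.8036 = 6521.0376
Numerator = 38750.8964; denominator = Σ(nₕ−1) = 296.
s²ₚ = 38750.8964/296 = 130.9152... → 130.92.

130.92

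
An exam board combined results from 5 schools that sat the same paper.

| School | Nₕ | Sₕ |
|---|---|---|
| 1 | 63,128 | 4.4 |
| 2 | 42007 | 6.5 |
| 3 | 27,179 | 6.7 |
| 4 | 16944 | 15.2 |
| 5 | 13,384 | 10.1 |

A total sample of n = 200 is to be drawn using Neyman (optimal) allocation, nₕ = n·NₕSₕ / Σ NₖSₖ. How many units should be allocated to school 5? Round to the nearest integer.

24

1: NₕSₕ = 63128·4.4 = 277763.2
2: NₕSₕ = 42007·6.5 = 273045.5
3: NₕSₕ = 27179·6.7 = 182099.3
4: NₕSₕ = 16944·15.2 = 257548.8
5: NₕSₕ = 13384·10.1 = 135178.4
Σ NₕSₕ = 1125635.2.
n_5 = 200·135178.4/1125635.2 = 24.018... → 24.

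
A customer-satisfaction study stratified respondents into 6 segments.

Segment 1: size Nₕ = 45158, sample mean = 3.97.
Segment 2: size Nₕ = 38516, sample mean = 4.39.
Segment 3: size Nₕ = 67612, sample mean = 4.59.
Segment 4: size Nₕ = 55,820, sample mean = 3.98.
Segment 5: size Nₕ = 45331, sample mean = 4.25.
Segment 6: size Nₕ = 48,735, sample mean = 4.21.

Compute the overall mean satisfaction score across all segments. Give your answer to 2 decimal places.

4.25

N = 301172; weights Wₕ = Nₕ/N = (0.1499, 0.1279, 0.2245, 0.1853, 0.1505, 0.1618).
x̄_st = Σ Wₕ·x̄ₕ = 0.1499·3.97 + 0.1279·4.39 + 0.2245·4.59 + 0.1853·3.98 + 0.1505·4.25 + 0.1618·4.21 ≈ 4.2457...
→ 4.25.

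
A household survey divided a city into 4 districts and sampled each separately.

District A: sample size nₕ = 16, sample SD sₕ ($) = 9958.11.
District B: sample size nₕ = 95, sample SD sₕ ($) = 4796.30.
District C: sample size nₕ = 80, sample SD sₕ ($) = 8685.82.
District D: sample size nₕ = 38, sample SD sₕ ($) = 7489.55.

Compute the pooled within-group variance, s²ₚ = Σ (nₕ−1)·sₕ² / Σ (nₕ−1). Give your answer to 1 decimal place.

Degrees of freedom: 15 + 94 + 79 + 37 = 225.
Σ(nₕ−1)sₕ² = 15·99163954.7721 + 94·23004493.69 + 79·75443469.0724 + 37·56093359.2025 = 11685370075.6536.
s²ₚ = 11685370075.6536 / 225 = 51934978.114... → 51934978.1.

51934978.1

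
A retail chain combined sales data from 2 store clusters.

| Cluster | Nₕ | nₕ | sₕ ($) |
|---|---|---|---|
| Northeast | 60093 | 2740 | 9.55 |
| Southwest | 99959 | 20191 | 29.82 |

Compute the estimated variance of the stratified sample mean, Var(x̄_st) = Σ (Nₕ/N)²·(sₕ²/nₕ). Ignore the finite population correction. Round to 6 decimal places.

N = 160052; Wₕ = Nₕ/N.
cluster Northeast: (60093/160052)²·9.55²/2740 = 0.004692256
cluster Southwest: (99959/160052)²·29.82²/20191 = 0.017178255
Sum = 0.021870511 → 0.021871.

0.021871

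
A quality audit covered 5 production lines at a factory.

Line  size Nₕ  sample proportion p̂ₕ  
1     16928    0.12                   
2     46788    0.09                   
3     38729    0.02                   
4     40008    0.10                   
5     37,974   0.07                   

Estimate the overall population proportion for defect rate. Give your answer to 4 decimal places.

0.0758

Wₕ = Nₕ/N with N = 180427: 0.0938, 0.2593, 0.2147, 0.2217, 0.2105.
p̂_st = 0.0938·0.12 + 0.2593·0.09 + 0.2147·0.02 + 0.2217·0.10 + 0.2105·0.07 ≈ 0.075797... → 0.0758.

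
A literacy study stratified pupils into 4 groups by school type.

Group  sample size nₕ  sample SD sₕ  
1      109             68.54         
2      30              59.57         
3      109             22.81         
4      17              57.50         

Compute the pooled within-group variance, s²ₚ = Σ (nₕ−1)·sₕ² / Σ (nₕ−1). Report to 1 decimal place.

Degrees of freedom: 108 + 29 + 108 + 16 = 261.
Σ(nₕ−1)sₕ² = 108·4697.7316 + 29·3548.5849 + 108·520.2961 + 16·3306.25 = 719355.9537.
s²ₚ = 719355.9537 / 261 = 2756.153... → 2756.2.

2756.2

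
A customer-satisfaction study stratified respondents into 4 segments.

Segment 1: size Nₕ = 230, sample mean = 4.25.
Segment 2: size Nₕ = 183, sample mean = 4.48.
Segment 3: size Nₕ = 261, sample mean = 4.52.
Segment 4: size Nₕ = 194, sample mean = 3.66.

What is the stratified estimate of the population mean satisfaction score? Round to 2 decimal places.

N = 230 + 183 + 261 + 194 = 868.
Overall mean = Σ (Nₕ/N)·x̄ₕ — weight by population share, not a simple average.
Σ Nₕx̄ₕ = 230·4.25 + 183·4.48 + 261·4.52 + 194·3.66 = 977.5 + 819.84 + 1179.72 + 710.04 = 3687.1.
Divide by N: 3687.1 / 868 = 4.2478... → 4.25.

4.25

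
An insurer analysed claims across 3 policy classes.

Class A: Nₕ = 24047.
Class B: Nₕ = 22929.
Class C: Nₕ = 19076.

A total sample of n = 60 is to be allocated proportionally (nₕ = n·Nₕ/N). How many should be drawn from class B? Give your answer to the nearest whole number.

N = 24047 + 22929 + 19076 = 66052.
n_B = 60·22929/66052 = 20.828... → 21.

21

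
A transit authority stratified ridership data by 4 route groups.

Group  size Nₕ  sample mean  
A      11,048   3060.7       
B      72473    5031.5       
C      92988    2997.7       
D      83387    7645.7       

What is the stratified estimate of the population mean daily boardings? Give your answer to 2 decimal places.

x̄_st = (Σ Nₕx̄ₕ) / (Σ Nₕ) = (11048·3060.7 + 72473·5031.5 + 92988·2997.7 + 83387·7645.7) / 259896
= 1314764626.6 / 259896 = 5058.8105... → 5058.81.

5058.81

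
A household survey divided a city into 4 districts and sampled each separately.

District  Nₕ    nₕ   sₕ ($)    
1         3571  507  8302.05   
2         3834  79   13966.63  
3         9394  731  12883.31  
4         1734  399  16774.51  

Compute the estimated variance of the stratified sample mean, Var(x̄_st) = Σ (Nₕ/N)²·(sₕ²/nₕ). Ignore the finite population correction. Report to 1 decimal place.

N = 18533; Wₕ = Nₕ/N.
district 1: (3571/18533)²·8302.05²/507 = 5047.2054
district 2: (3834/18533)²·13966.63²/79 = 105674.1907
district 3: (9394/18533)²·12883.31²/731 = 58337.4172
district 4: (1734/18533)²·16774.51²/399 = 6173.5295
Sum = 175232.3427 → 175232.3.

175232.3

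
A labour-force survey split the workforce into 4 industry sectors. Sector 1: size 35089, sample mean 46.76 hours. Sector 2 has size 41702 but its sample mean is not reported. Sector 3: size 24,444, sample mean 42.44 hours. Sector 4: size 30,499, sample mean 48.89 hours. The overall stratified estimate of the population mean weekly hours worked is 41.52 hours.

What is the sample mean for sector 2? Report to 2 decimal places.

Σ Nₕx̄ₕ = N·μ, so 41702·x̄_2 = 131734·41.52 − (35089·46.76 + 24444·42.44 + 30499·48.89).
= 5469595.68 − 4169261.11 = 1300334.57.
x̄_2 = 1300334.57 / 41702 = 31.1816... → 31.18.

31.18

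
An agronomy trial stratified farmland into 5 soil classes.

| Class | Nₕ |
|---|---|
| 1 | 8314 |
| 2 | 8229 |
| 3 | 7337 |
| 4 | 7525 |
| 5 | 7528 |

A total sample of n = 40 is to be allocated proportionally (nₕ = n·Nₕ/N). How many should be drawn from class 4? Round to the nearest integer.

8

N = 8314 + 8229 + 7337 + 7525 + 7528 = 38933.
n_4 = 40·7525/38933 = 7.731... → 8.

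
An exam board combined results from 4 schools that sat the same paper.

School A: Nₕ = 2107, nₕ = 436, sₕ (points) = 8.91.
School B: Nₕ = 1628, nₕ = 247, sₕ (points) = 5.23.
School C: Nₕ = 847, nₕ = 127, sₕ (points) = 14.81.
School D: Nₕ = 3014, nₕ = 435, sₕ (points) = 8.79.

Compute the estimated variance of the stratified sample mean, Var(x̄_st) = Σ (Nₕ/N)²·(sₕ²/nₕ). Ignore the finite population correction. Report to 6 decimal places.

N = 7596. Term for each stratum: Wₕ²sₕ²/nₕ.
Var(x̄_st) = 0.014009676 + 0.005086808 + 0.021473523 + 0.027964372 = 0.068534379 → 0.068534.

0.068534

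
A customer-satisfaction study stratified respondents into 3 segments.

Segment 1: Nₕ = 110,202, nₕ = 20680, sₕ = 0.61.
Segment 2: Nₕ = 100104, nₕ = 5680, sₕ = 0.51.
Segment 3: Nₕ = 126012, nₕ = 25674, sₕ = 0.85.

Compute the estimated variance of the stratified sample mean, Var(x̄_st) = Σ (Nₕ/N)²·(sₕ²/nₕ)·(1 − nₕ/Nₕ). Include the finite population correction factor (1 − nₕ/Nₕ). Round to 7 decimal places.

0.0000085

N = 336318. Term for each stratum: Wₕ²sₕ²/nₕ·(1−nₕ/Nₕ).
Var(x̄_st) = 0.0000015694 + 0.0000038267 + 0.0000031457 = 0.0000085418 → 0.0000085.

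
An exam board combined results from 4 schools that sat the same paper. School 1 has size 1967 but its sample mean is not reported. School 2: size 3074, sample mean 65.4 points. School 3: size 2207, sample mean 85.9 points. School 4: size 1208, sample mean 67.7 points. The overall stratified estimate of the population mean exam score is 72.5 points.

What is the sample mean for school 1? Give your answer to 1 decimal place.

71.5

Σ Nₕx̄ₕ = N·μ, so 1967·x̄_1 = 8456·72.5 − (3074·65.4 + 2207·85.9 + 1208·67.7).
= 613060 − 472402.5 = 140657.5.
x̄_1 = 140657.5 / 1967 = 71.509... → 71.5.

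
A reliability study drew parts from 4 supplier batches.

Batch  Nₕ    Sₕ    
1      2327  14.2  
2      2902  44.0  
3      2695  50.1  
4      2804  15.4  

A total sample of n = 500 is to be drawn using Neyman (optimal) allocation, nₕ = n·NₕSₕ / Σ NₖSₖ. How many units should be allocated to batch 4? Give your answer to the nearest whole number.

1: NₕSₕ = 2327·14.2 = 33043.4
2: NₕSₕ = 2902·44.0 = 127688
3: NₕSₕ = 2695·50.1 = 135019.5
4: NₕSₕ = 2804·15.4 = 43181.6
Σ NₕSₕ = 338932.5.
n_4 = 500·43181.6/338932.5 = 63.702... → 64.

64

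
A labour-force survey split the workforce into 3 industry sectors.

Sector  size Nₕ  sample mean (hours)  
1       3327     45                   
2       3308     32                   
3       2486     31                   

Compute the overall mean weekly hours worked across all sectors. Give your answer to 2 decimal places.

N = 3327 + 3308 + 2486 = 9121.
Overall mean = Σ (Nₕ/N)·x̄ₕ — weight by population share, not a simple average.
Σ Nₕx̄ₕ = 3327·45 + 3308·32 + 2486·31 = 149715 + 105856 + 77066 = 332637.
Divide by N: 332637 / 9121 = 36.4694... → 36.47.

36.47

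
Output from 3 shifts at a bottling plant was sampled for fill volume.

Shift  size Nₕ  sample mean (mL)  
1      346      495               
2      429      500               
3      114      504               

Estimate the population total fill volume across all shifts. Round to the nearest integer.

1: 346·495 = 171270
2: 429·500 = 214500
3: 114·504 = 57456
τ̂ = Σ Nₕx̄ₕ = 443226.

443226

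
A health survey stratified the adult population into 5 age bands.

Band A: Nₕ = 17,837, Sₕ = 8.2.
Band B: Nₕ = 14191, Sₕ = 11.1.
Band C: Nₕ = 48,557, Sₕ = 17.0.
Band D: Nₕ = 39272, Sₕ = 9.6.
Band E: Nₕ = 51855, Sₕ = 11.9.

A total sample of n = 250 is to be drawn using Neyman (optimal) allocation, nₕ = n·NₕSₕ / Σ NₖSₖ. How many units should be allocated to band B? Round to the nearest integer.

Σ NₕSₕ = 17837·8.2 + 14191·11.1 + 48557·17.0 + 39272·9.6 + 51855·11.9 = 2123338.2.
Share for B: 157520.1/2123338.2 = 0.07419.
n_B = 250 × 0.07419 = 18.546... → 19.

19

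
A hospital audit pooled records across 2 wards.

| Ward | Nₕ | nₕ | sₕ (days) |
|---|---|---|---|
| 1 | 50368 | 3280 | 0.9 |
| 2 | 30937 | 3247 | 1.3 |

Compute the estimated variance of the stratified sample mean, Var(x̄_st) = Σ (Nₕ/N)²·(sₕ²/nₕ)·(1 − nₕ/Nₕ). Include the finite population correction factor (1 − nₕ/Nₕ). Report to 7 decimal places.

0.0001560

N = 81305; Wₕ = Nₕ/N.
ward 1: (50368/81305)²·0.9²/3280·(1 − 3280/50368) = 0.0000886016
ward 2: (30937/81305)²·1.3²/3247·(1 − 3247/30937) = 0.0000674483
Sum = 0.0001560499 → 0.0001560.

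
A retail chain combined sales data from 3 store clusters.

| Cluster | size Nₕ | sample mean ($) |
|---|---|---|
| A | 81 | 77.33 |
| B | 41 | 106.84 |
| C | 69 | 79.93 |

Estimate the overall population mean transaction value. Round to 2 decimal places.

84.60

N = 191; weights Wₕ = Nₕ/N = (0.4241, 0.2147, 0.3613).
x̄_st = Σ Wₕ·x̄ₕ = 0.4241·77.33 + 0.2147·106.84 + 0.3613·79.93 ≈ 84.6039...
→ 84.60.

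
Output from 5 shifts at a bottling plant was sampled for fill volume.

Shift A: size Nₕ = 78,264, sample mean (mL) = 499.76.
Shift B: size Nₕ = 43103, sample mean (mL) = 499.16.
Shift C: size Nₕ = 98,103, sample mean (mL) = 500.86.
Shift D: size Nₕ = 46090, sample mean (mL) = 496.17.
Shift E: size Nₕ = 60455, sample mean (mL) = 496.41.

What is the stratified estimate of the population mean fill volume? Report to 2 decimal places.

N = 326015; weights Wₕ = Nₕ/N = (0.2401, 0.1322, 0.3009, 0.1414, 0.1854).
x̄_st = Σ Wₕ·x̄ₕ = 0.2401·499.76 + 0.1322·499.16 + 0.3009·500.86 + 0.1414·496.17 + 0.1854·496.41 ≈ 498.8829...
→ 498.88.

498.88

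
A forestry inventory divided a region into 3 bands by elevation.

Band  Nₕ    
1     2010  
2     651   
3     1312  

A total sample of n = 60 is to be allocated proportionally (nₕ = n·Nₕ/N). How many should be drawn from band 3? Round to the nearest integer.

Share of band 3 = 1312/3973 = 0.33023.
Allocate 60 × 0.33023 = 19.814... → 20.

20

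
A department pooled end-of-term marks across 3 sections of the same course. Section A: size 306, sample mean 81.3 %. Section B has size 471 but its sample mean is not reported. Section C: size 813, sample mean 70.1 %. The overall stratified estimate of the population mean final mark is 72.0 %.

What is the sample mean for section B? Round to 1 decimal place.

69.2

N = 306 + 471 + 813 = 1590.
Overall total = μ·N = 72.0·1590 = 114480.
Subtract the known strata: 306·81.3 + 813·70.1 = 81869.1.
Remaining total for section B: 114480 − 81869.1 = 32610.9.
Divide by its size: 32610.9 / 471 = 69.238... → 69.2.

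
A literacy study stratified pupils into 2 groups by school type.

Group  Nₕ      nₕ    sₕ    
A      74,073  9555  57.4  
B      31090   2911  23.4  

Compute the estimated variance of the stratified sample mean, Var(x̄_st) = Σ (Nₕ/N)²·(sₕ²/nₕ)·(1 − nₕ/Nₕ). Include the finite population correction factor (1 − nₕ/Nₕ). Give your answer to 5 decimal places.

N = 105163. Term for each stratum: Wₕ²sₕ²/nₕ·(1−nₕ/Nₕ).
Var(x̄_st) = 0.14900745 + 0.01490081 = 0.16390826 → 0.16391.

0.16391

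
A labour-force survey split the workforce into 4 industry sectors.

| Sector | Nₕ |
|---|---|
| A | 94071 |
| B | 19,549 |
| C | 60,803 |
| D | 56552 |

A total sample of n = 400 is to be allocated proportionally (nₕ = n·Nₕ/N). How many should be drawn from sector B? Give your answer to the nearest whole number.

34

N = 94071 + 19549 + 60803 + 56552 = 230975.
n_B = 400·19549/230975 = 33.855... → 34.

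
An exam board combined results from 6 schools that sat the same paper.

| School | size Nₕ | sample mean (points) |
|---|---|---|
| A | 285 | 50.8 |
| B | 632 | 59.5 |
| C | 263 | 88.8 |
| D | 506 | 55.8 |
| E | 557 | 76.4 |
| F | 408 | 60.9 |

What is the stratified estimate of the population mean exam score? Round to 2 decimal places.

64.53

N = 285 + 632 + 263 + 506 + 557 + 408 = 2651.
The stratified mean weights each stratum mean by its population share Nₕ/N.
Σ Nₕx̄ₕ = 285·50.8 + 632·59.5 + 263·88.8 + 506·55.8 + 557·76.4 + 408·60.9 = 14478 + 37604 + 23354.4 + 28234.8 + 42554.8 + 24847.2 = 171073.2.
Divide by N: 171073.2 / 2651 = 64.5316... → 64.53.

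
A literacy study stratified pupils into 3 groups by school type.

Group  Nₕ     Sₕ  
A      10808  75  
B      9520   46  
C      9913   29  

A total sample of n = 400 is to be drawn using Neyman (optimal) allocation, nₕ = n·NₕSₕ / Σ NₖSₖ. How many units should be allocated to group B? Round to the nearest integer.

114

Σ NₕSₕ = 10808·75 + 9520·46 + 9913·29 = 1535997.
Share for B: 437920/1535997 = 0.28510.
n_B = 400 × 0.28510 = 114.042... → 114.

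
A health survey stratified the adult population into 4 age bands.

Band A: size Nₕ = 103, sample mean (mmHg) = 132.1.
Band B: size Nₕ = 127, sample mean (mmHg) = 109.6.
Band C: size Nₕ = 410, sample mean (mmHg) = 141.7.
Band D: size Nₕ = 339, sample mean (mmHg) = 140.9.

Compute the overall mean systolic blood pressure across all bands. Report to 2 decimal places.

x̄_st = (Σ Nₕx̄ₕ) / (Σ Nₕ) = (103·132.1 + 127·109.6 + 410·141.7 + 339·140.9) / 979
= 133387.6 / 979 = 136.2488... → 136.25.

136.25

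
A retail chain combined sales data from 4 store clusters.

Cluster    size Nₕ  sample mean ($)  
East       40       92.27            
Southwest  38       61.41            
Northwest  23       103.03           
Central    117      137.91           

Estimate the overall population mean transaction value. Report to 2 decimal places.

112.52

x̄_st = (Σ Nₕx̄ₕ) / (Σ Nₕ) = (40·92.27 + 38·61.41 + 23·103.03 + 117·137.91) / 218
= 24529.54 / 218 = 112.5208... → 112.52.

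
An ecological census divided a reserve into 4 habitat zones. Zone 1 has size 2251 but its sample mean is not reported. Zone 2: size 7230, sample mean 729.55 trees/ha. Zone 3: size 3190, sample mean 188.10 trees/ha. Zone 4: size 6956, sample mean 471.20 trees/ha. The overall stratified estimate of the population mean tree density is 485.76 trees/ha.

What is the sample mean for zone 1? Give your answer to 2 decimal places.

169.55

N = 2251 + 7230 + 3190 + 6956 = 19627.
Overall total = μ·N = 485.76·19627 = 9534011.52.
Subtract the known strata: 7230·729.55 + 3190·188.10 + 6956·471.20 = 9152352.7.
Remaining total for zone 1: 9534011.52 − 9152352.7 = 381658.82.
Divide by its size: 381658.82 / 2251 = 169.5508... → 169.55.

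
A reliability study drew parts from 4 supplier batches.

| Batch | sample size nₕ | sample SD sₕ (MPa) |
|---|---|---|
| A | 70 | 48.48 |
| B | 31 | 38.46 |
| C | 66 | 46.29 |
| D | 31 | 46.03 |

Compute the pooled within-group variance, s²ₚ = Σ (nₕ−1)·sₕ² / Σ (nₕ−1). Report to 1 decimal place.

A: (70−1)·48.48² = 69·2350.3104 = 162171.4176
B: (31−1)·38.46² = 30·1479.1716 = 44375.148
C: (66−1)·46.29² = 65·2142.7641 = 139279.6665
D: (31−1)·46.03² = 30·2118.7609 = 63562.827
Numerator = 409389.0591; denominator = Σ(nₕ−1) = 194.
s²ₚ = 409389.0591/194 = 2110.253... → 2110.3.

2110.3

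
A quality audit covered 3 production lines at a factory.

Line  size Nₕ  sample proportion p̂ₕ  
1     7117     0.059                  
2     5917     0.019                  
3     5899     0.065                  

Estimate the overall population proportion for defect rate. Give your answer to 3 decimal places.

N = 7117 + 5917 + 5899 = 18933.
Overall proportion = Σ (Nₕ/N)·p̂ₕ.
Σ Nₕp̂ₕ = 419.903 + 112.423 + 383.435 = 915.761.
915.761 / 18933 = 0.04837... → 0.048.

0.048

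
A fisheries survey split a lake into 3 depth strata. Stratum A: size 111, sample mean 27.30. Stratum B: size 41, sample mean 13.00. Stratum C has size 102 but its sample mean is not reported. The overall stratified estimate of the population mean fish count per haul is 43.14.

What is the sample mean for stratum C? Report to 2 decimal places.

72.49

N = 111 + 41 + 102 = 254.
Overall total = μ·N = 43.14·254 = 10957.56.
Subtract the known strata: 111·27.30 + 41·13.00 = 3563.3.
Remaining total for stratum C: 10957.56 − 3563.3 = 7394.26.
Divide by its size: 7394.26 / 102 = 72.4927... → 72.49.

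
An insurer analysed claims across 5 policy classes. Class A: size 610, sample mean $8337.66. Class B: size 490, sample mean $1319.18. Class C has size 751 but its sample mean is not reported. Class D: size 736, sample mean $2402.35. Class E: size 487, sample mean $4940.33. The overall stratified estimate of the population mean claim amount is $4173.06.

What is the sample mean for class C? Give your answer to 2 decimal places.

Σ Nₕx̄ₕ = N·μ, so 751·x̄_C = 3074·4173.06 − (610·8337.66 + 490·1319.18 + 736·2402.35 + 487·4940.33).
= 12827986.44 − 9906441.11 = 2921545.33.
x̄_C = 2921545.33 / 751 = 3890.2068... → 3890.21.

3890.21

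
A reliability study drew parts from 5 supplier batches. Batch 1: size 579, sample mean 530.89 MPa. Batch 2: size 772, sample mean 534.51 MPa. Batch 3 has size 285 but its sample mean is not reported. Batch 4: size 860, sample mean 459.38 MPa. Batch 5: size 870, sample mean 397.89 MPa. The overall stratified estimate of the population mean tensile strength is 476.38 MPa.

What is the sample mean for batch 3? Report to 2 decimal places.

N = 579 + 772 + 285 + 860 + 870 = 3366.
Overall total = μ·N = 476.38·3366 = 1603495.08.
Subtract the known strata: 579·530.89 + 772·534.51 + 860·459.38 + 870·397.89 = 1461258.13.
Remaining total for batch 3: 1603495.08 − 1461258.13 = 142236.95.
Divide by its size: 142236.95 / 285 = 499.0770... → 499.08.

499.08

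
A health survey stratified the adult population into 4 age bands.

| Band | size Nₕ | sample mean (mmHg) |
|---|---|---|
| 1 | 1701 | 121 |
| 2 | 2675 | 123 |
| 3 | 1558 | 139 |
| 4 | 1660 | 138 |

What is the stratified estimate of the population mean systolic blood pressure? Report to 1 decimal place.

N = 1701 + 2675 + 1558 + 1660 = 7594.
The stratified mean weights each stratum mean by its population share Nₕ/N.
Σ Nₕx̄ₕ = 1701·121 + 2675·123 + 1558·139 + 1660·138 = 205821 + 329025 + 216562 + 229080 = 980488.
Divide by N: 980488 / 7594 = 129.114... → 129.1.

129.1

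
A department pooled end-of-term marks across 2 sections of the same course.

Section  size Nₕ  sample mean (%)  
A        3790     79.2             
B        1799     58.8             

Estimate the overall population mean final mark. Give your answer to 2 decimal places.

N = 3790 + 1799 = 5589.
Overall mean = Σ (Nₕ/N)·x̄ₕ — weight by population share, not a simple average.
Σ Nₕx̄ₕ = 3790·79.2 + 1799·58.8 = 300168 + 105781.2 = 405949.2.
Divide by N: 405949.2 / 5589 = 72.6336... → 72.63.

72.63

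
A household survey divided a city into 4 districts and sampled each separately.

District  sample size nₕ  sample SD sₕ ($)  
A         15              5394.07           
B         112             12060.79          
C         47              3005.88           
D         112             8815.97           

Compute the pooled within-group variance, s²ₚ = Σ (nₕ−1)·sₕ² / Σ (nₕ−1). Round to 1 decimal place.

90767341.8

Degrees of freedom: 14 + 111 + 46 + 111 = 282.
Σ(nₕ−1)sₕ² = 14·29095991.1649 + 111·145462655.4241 + 46·9035314.5744 + 111·77721327.0409 = 25596390400.346.
s²ₚ = 25596390400.346 / 282 = 90767341.845... → 90767341.8.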